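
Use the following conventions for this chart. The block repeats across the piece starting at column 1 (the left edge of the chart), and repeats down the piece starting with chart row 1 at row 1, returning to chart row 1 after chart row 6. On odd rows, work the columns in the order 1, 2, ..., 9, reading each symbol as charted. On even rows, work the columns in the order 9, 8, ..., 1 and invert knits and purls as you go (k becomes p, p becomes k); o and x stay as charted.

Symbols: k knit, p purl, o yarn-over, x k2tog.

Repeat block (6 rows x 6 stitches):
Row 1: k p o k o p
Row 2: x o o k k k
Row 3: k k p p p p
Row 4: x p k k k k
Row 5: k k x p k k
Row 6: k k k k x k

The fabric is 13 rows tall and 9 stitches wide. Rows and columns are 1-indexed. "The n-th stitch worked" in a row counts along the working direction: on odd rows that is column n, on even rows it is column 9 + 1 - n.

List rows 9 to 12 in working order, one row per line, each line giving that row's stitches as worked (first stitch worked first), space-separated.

== ROWS AS WORKED ==
k k p p p p k k p
p k x p p p p k x
k k x p k k k k x
p p p p x p p p p

Derivation:
Row 9: chart row 3, RS - tile across columns 1-9 and work as-is.
Row 10: chart row 4, WS - tiled (columns 1-9): x p k k k k x p k; work from column 9 back to 1 with k<->p swapped.
Row 11: chart row 5, RS - tile across columns 1-9 and work as-is.
Row 12: chart row 6, WS - tiled (columns 1-9): k k k k x k k k k; work from column 9 back to 1 with k<->p swapped.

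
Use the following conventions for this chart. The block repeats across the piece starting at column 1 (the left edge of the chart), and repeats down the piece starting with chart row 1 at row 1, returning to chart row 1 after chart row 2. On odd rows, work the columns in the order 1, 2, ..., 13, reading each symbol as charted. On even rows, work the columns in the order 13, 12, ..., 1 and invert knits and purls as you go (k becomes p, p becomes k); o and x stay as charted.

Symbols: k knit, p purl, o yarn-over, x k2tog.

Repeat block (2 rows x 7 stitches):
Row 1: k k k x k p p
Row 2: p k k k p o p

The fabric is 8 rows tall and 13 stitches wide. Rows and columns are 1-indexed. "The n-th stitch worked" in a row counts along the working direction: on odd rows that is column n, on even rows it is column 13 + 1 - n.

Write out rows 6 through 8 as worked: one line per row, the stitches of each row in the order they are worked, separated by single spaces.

== ROWS AS WORKED ==
o k p p p k k o k p p p k
k k k x k p p k k k x k p
o k p p p k k o k p p p k

Derivation:
Row 6: chart row 2, WS - tiled (columns 1-13): p k k k p o p p k k k p o; work from column 13 back to 1 with k<->p swapped.
Row 7: chart row 1, RS - tile across columns 1-13 and work as-is.
Row 8: chart row 2, WS - tiled (columns 1-13): p k k k p o p p k k k p o; work from column 13 back to 1 with k<->p swapped.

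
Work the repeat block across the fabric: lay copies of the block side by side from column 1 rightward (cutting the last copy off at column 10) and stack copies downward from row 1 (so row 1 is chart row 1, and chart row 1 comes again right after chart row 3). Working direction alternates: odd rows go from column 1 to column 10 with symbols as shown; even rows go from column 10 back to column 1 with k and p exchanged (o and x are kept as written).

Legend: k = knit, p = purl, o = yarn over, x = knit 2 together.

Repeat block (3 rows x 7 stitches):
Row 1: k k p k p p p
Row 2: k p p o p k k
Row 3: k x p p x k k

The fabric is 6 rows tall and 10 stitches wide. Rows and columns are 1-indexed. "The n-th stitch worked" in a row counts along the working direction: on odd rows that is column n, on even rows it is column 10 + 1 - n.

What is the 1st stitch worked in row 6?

== STITCH ==
k

Derivation:
For row 6: chart row = ((6-1) mod 3) + 1 = 3; this is a WS (even) row.
Chart row 3 tiled across columns 1-10: k x p p x k k k x p
WS: work from column 10 back to column 1 (reverse the tiled row), swapping k<->p (o and x unchanged).
Row 6 as worked: k x p p p x k k x p
The 1st stitch worked is k.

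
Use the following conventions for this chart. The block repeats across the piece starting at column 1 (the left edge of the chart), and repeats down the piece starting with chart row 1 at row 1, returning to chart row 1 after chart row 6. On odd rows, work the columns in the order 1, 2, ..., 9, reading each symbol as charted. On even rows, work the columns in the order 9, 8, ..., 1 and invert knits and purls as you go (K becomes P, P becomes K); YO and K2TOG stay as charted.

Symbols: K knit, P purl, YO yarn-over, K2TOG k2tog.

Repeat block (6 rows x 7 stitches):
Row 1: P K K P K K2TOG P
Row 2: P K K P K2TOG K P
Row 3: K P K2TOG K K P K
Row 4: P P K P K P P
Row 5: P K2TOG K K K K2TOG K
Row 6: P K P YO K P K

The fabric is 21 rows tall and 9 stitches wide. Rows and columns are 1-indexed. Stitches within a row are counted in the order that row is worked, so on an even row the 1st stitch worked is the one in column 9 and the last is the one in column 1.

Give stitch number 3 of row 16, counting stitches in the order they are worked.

Result:
K

Derivation:
Row 16 uses chart row ((16-1) mod 6)+1 = 4. Row 16 is even, so WS.
Chart row 4 tiled across columns 1-9: P P K P K P P P P
WS: work from column 9 back to column 1 (reverse the tiled row), swapping K<->P (YO and K2TOG unchanged).
Row 16 as worked: K K K K P K P K K
The 3rd stitch worked is K.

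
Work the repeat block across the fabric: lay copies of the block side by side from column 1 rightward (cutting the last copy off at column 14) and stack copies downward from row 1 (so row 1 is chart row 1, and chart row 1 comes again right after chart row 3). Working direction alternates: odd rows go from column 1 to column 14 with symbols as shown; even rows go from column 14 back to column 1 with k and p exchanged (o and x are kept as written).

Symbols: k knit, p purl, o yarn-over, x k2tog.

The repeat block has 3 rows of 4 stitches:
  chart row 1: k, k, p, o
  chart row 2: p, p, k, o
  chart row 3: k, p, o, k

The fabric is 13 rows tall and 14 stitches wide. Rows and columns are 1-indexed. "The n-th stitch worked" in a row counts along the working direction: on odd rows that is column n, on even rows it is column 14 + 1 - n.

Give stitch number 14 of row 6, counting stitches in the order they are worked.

Row 6: (6-1) mod 3 = 2, so use chart row 3. Even row -> WS.
Chart row 3 tiled across columns 1-14: k p o k k p o k k p o k k p
WS: work from column 14 back to column 1 (reverse the tiled row), swapping k<->p (o and x unchanged).
Row 6 as worked: k p p o k p p o k p p o k p
Stitch 14 in working order -> p

== STITCH ==
p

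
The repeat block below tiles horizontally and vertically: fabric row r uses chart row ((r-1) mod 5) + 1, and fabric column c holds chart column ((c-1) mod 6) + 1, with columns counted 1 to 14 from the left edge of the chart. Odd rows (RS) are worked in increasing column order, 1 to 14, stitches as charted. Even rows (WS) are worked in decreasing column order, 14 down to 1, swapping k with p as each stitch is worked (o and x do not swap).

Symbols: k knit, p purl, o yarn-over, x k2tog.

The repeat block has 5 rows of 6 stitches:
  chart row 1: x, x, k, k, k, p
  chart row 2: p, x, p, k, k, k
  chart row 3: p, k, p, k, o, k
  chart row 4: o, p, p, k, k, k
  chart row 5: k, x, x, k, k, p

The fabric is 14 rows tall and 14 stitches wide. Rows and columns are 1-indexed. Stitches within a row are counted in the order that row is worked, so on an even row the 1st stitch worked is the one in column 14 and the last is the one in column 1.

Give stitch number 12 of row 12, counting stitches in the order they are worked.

For row 12: chart row = ((12-1) mod 5) + 1 = 2; this is a WS (even) row.
Chart row 2 tiled across columns 1-14: p x p k k k p x p k k k p x
WS: work from column 14 back to column 1 (reverse the tiled row), swapping k<->p (o and x unchanged).
Row 12 as worked: x k p p p k x k p p p k x k
The 12th stitch worked is k.

Stitch:
k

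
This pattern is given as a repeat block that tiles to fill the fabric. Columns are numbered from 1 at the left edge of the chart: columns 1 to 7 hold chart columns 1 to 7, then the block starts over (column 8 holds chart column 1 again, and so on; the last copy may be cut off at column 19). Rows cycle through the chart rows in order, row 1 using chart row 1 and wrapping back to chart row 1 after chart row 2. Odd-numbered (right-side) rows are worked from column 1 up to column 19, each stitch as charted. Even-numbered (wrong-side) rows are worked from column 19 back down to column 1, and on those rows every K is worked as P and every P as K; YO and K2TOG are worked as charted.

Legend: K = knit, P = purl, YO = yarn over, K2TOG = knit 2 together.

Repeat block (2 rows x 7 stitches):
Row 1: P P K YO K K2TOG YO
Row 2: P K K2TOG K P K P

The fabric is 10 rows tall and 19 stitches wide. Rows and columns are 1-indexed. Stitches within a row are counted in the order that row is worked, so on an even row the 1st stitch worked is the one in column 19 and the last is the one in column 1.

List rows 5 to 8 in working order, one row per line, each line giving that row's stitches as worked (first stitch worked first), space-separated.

Row 5: chart row 1, RS - tile across columns 1-19 and work as-is.
Row 6: chart row 2, WS - tiled (columns 1-19): P K K2TOG K P K P P K K2TOG K P K P P K K2TOG K P; work from column 19 back to 1 with K<->P swapped.
Row 7: chart row 1, RS - tile across columns 1-19 and work as-is.
Row 8: chart row 2, WS - tiled (columns 1-19): P K K2TOG K P K P P K K2TOG K P K P P K K2TOG K P; work from column 19 back to 1 with K<->P swapped.

== ROWS AS WORKED ==
P P K YO K K2TOG YO P P K YO K K2TOG YO P P K YO K
K P K2TOG P K K P K P K2TOG P K K P K P K2TOG P K
P P K YO K K2TOG YO P P K YO K K2TOG YO P P K YO K
K P K2TOG P K K P K P K2TOG P K K P K P K2TOG P K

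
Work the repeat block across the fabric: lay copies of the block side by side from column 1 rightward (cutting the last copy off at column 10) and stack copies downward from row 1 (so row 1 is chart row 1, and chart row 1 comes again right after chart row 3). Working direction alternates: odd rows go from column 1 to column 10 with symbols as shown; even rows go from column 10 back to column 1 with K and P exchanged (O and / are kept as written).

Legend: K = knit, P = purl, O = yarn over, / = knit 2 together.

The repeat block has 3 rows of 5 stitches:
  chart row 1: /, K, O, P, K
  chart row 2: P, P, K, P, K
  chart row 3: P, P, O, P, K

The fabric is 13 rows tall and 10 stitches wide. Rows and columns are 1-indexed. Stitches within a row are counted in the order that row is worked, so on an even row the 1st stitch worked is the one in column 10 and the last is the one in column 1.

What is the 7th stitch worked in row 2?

Row 2 uses chart row ((2-1) mod 3)+1 = 2. Row 2 is even, so WS.
Chart row 2 tiled across columns 1-10: P P K P K P P K P K
WS: work from column 10 back to column 1 (reverse the tiled row), swapping K<->P (O and / unchanged).
Row 2 as worked: P K P K K P K P K K
Counting 7 along the worked row gives K.

== STITCH ==
K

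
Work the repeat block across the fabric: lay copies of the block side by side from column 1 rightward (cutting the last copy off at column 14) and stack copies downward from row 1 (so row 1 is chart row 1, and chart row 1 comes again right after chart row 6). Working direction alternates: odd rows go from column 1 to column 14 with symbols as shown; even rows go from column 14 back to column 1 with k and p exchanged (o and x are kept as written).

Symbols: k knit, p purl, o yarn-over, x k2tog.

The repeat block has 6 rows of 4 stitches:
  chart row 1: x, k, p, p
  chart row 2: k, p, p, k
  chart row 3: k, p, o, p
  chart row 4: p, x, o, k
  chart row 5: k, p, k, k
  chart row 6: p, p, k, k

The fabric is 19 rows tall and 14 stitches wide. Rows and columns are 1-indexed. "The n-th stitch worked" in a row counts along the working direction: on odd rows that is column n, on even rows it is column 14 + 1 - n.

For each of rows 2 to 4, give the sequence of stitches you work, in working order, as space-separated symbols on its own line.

Row 2: chart row 2, WS - tiled (columns 1-14): k p p k k p p k k p p k k p; work from column 14 back to 1 with k<->p swapped.
Row 3: chart row 3, RS - tile across columns 1-14 and work as-is.
Row 4: chart row 4, WS - tiled (columns 1-14): p x o k p x o k p x o k p x; work from column 14 back to 1 with k<->p swapped.

Rows as worked:
k p p k k p p k k p p k k p
k p o p k p o p k p o p k p
x k p o x k p o x k p o x k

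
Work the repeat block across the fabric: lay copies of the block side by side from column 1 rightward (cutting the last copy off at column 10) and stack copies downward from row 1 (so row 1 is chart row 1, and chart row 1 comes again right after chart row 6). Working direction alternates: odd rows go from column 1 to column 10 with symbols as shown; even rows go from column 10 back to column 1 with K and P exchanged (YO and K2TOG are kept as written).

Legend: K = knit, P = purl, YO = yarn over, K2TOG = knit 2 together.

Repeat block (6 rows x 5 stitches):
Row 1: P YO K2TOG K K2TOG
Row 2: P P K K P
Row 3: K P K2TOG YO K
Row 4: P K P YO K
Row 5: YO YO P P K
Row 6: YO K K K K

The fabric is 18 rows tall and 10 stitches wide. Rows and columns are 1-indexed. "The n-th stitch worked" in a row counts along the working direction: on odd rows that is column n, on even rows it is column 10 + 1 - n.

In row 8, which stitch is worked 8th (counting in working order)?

== STITCH ==
P

Derivation:
Row 8: (8-1) mod 6 = 1, so use chart row 2. Even row -> WS.
Chart row 2 tiled across columns 1-10: P P K K P P P K K P
WS: work from column 10 back to column 1 (reverse the tiled row), swapping K<->P (YO and K2TOG unchanged).
Row 8 as worked: K P P K K K P P K K
Counting 8 along the worked row gives P.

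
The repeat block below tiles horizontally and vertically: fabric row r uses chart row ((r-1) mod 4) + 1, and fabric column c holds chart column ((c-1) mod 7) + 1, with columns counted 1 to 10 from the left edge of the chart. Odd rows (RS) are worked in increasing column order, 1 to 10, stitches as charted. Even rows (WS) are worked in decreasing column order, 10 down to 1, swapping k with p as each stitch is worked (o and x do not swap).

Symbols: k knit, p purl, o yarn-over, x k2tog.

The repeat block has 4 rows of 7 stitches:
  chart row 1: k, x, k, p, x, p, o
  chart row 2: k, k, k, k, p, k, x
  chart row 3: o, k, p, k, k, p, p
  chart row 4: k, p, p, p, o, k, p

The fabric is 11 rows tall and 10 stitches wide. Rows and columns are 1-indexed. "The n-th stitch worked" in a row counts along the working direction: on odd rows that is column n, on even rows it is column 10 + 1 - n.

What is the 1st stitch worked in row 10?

Row 10 uses chart row ((10-1) mod 4)+1 = 2. Row 10 is even, so WS.
Chart row 2 tiled across columns 1-10: k k k k p k x k k k
Wrong side: read the tiled row from column 10 down to 1 and exchange k with p (leave o, x).
Row 10 as worked: p p p x p k p p p p
The 1st stitch worked is p.

Stitch:
p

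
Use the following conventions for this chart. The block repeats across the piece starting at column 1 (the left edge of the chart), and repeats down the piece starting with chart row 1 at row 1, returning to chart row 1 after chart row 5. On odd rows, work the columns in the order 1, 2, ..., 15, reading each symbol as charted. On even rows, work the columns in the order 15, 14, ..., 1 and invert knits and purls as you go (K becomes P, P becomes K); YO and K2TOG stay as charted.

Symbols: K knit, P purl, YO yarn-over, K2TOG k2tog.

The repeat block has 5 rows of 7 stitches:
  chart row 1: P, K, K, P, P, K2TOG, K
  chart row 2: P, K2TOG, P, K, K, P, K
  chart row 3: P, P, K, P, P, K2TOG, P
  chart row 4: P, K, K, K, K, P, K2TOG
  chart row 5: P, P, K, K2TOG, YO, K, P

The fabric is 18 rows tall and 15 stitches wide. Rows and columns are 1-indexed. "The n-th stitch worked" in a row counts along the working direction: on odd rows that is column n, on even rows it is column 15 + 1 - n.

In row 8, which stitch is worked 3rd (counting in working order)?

For row 8: chart row = ((8-1) mod 5) + 1 = 3; this is a WS (even) row.
Chart row 3 tiled across columns 1-15: P P K P P K2TOG P P P K P P K2TOG P P
WS: work from column 15 back to column 1 (reverse the tiled row), swapping K<->P (YO and K2TOG unchanged).
Row 8 as worked: K K K2TOG K K P K K K K2TOG K K P K K
The 3rd stitch worked is K2TOG.

Stitch:
K2TOG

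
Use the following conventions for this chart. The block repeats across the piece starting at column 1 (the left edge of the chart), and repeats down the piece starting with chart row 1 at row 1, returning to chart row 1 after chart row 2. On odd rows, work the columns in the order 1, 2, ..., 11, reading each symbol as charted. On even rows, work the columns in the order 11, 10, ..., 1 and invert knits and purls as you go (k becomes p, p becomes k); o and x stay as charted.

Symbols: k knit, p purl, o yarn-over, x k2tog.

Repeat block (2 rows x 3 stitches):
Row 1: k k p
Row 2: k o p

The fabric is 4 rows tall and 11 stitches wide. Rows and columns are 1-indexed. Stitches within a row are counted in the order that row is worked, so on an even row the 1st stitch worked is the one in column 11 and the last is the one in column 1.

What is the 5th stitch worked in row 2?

Stitch:
p

Derivation:
Row 2 uses chart row ((2-1) mod 2)+1 = 2. Row 2 is even, so WS.
Chart row 2 tiled across columns 1-11: k o p k o p k o p k o
WS row: flip the tiled sequence (start at column 11) and apply k<->p; o and x stay.
Row 2 as worked: o p k o p k o p k o p
Stitch 5 in working order -> p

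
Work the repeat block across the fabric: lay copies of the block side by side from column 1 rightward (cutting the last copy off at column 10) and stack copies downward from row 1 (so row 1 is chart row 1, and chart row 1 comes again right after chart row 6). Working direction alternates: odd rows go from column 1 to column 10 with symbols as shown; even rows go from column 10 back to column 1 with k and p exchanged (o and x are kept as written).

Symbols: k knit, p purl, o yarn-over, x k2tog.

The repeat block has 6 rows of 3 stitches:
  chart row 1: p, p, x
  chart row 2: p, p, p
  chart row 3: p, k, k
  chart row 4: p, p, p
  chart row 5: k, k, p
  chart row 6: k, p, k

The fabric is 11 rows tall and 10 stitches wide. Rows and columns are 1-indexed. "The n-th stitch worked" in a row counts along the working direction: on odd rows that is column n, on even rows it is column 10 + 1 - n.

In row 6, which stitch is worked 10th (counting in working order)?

== STITCH ==
p

Derivation:
Row 6 uses chart row ((6-1) mod 6)+1 = 6. Row 6 is even, so WS.
Chart row 6 tiled across columns 1-10: k p k k p k k p k k
Wrong side: read the tiled row from column 10 down to 1 and exchange k with p (leave o, x).
Row 6 as worked: p p k p p k p p k p
Counting 10 along the worked row gives p.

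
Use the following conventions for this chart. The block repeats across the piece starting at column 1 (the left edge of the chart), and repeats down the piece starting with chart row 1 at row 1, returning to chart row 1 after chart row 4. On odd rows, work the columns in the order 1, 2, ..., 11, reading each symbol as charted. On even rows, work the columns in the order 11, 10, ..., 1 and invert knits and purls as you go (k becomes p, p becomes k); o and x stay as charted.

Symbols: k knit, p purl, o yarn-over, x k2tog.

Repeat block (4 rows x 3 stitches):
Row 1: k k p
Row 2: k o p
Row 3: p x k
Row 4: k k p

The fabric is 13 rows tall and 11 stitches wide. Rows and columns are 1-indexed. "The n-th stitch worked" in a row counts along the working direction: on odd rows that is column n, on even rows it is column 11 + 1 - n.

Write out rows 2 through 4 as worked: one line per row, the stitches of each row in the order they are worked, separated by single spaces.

Result:
o p k o p k o p k o p
p x k p x k p x k p x
p p k p p k p p k p p

Derivation:
Row 2: chart row 2, WS - tiled (columns 1-11): k o p k o p k o p k o; work from column 11 back to 1 with k<->p swapped.
Row 3: chart row 3, RS - tile across columns 1-11 and work as-is.
Row 4: chart row 4, WS - tiled (columns 1-11): k k p k k p k k p k k; work from column 11 back to 1 with k<->p swapped.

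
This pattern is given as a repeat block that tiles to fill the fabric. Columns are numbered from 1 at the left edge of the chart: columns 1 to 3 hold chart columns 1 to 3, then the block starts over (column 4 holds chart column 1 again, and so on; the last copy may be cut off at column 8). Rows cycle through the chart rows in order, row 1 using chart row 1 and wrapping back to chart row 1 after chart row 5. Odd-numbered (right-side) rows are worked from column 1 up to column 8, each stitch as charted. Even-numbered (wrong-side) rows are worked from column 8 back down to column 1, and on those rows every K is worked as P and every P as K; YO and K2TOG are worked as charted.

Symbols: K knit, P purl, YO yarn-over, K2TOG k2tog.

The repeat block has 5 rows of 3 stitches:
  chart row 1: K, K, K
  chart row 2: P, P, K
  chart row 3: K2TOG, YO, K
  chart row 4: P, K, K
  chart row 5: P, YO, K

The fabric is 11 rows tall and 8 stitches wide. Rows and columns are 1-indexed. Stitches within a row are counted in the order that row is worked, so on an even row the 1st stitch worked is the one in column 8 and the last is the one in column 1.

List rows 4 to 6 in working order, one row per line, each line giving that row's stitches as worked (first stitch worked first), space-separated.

Row 4: chart row 4, WS - tiled (columns 1-8): P K K P K K P K; work from column 8 back to 1 with K<->P swapped.
Row 5: chart row 5, RS - tile across columns 1-8 and work as-is.
Row 6: chart row 1, WS - tiled (columns 1-8): K K K K K K K K; work from column 8 back to 1 with K<->P swapped.

Result:
P K P P K P P K
P YO K P YO K P YO
P P P P P P P P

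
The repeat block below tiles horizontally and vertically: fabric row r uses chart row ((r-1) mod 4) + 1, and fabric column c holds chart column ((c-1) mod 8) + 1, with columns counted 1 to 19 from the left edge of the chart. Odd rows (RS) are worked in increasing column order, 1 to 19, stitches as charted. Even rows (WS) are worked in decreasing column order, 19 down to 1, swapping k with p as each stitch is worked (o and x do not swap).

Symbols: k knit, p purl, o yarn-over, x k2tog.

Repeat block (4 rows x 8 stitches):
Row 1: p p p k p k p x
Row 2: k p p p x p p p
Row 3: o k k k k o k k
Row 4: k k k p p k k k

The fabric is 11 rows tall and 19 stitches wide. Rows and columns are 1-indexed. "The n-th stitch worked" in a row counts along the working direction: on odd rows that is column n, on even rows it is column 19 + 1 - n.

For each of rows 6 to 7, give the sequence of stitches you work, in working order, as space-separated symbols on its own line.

== ROWS AS WORKED ==
k k p k k k x k k k p k k k x k k k p
o k k k k o k k o k k k k o k k o k k

Derivation:
Row 6: chart row 2, WS - tiled (columns 1-19): k p p p x p p p k p p p x p p p k p p; work from column 19 back to 1 with k<->p swapped.
Row 7: chart row 3, RS - tile across columns 1-19 and work as-is.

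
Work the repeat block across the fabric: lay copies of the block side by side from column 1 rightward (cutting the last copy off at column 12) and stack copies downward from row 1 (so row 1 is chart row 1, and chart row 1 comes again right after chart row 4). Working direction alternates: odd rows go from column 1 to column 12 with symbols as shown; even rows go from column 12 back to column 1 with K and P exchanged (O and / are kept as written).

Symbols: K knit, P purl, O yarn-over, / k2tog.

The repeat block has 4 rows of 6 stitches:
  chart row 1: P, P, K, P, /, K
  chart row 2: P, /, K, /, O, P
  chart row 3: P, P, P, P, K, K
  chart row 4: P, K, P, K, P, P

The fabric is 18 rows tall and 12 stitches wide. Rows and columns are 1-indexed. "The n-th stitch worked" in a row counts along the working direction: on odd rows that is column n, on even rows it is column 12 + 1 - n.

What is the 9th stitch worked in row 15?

For row 15: chart row = ((15-1) mod 4) + 1 = 3; this is a RS (odd) row.
Chart row 3 tiled across columns 1-12: P P P P K K P P P P K K
Right side: take the tiled row as-is (worked left to right from column 1).
Counting 9 along the worked row gives P.

Stitch:
P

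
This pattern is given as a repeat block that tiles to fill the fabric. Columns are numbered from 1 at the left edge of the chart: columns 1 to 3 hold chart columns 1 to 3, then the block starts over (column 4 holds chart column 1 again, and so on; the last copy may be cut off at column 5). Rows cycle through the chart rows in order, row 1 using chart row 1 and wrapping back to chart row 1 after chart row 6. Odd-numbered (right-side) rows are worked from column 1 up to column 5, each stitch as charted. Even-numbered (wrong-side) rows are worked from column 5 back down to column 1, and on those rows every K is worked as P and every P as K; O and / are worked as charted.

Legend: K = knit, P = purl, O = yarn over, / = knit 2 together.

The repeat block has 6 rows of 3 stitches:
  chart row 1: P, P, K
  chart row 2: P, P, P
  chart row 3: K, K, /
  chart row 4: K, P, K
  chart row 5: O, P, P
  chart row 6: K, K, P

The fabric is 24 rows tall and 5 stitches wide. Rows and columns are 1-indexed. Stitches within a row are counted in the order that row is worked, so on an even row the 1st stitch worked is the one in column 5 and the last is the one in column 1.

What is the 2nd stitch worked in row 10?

== STITCH ==
P

Derivation:
For row 10: chart row = ((10-1) mod 6) + 1 = 4; this is a WS (even) row.
Chart row 4 tiled across columns 1-5: K P K K P
WS: work from column 5 back to column 1 (reverse the tiled row), swapping K<->P (O and / unchanged).
Row 10 as worked: K P P K P
Stitch 2 in working order -> P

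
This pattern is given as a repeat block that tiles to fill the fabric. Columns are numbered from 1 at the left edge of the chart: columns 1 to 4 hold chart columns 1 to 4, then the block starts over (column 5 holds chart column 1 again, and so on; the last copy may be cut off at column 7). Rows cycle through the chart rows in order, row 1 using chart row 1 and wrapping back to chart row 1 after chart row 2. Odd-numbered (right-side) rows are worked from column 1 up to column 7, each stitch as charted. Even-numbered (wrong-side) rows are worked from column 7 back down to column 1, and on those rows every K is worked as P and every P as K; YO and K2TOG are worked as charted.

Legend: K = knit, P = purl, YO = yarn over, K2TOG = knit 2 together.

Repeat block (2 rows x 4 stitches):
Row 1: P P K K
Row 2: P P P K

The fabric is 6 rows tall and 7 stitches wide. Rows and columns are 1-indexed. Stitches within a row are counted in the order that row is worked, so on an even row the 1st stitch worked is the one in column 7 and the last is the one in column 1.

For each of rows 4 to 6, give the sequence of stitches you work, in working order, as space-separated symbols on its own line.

Row 4: chart row 2, WS - tiled (columns 1-7): P P P K P P P; work from column 7 back to 1 with K<->P swapped.
Row 5: chart row 1, RS - tile across columns 1-7 and work as-is.
Row 6: chart row 2, WS - tiled (columns 1-7): P P P K P P P; work from column 7 back to 1 with K<->P swapped.

Rows as worked:
K K K P K K K
P P K K P P K
K K K P K K K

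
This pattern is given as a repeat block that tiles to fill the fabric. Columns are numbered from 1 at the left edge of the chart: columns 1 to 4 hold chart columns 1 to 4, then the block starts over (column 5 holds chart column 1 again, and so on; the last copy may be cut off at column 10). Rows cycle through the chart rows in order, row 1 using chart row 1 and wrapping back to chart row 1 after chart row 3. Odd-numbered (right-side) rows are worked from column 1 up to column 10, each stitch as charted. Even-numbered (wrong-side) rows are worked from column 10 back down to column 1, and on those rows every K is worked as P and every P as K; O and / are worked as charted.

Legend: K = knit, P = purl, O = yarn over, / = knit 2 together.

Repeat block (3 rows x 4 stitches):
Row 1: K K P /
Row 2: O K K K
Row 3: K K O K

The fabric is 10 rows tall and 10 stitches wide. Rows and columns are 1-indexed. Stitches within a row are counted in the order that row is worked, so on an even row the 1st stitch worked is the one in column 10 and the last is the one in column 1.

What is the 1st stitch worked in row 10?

Result:
P

Derivation:
Row 10 uses chart row ((10-1) mod 3)+1 = 1. Row 10 is even, so WS.
Chart row 1 tiled across columns 1-10: K K P / K K P / K K
Wrong side: read the tiled row from column 10 down to 1 and exchange K with P (leave O, /).
Row 10 as worked: P P / K P P / K P P
Counting 1 along the worked row gives P.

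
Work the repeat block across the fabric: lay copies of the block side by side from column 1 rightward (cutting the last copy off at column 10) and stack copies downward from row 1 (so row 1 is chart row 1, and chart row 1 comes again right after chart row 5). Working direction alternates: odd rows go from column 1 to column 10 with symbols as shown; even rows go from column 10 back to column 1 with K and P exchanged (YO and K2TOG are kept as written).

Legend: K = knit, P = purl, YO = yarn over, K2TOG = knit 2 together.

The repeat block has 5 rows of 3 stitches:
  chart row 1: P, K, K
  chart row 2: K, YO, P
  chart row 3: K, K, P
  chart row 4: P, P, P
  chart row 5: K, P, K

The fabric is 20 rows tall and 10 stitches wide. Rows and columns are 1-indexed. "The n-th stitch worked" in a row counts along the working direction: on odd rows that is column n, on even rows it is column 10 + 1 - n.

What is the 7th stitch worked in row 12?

Stitch:
P

Derivation:
Row 12: (12-1) mod 5 = 1, so use chart row 2. Even row -> WS.
Chart row 2 tiled across columns 1-10: K YO P K YO P K YO P K
WS row: flip the tiled sequence (start at column 10) and apply K<->P; YO and K2TOG stay.
Row 12 as worked: P K YO P K YO P K YO P
Stitch 7 in working order -> P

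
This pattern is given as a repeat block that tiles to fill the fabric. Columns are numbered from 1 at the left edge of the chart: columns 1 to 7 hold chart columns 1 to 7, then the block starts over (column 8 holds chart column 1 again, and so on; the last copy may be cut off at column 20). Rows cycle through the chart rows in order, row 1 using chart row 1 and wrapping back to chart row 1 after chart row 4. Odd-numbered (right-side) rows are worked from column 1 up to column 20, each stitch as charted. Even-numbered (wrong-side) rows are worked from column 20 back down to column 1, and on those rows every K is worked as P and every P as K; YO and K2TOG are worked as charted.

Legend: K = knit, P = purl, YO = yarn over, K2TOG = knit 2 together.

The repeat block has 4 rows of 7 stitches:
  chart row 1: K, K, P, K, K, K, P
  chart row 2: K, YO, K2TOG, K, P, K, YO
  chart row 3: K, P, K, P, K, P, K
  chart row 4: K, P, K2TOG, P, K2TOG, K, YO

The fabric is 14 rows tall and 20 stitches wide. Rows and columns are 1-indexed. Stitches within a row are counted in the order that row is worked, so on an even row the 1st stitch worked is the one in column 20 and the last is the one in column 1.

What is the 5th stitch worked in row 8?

Row 8 uses chart row ((8-1) mod 4)+1 = 4. Row 8 is even, so WS.
Chart row 4 tiled across columns 1-20: K P K2TOG P K2TOG K YO K P K2TOG P K2TOG K YO K P K2TOG P K2TOG K
WS: work from column 20 back to column 1 (reverse the tiled row), swapping K<->P (YO and K2TOG unchanged).
Row 8 as worked: P K2TOG K K2TOG K P YO P K2TOG K K2TOG K P YO P K2TOG K K2TOG K P
Counting 5 along the worked row gives K.

== STITCH ==
K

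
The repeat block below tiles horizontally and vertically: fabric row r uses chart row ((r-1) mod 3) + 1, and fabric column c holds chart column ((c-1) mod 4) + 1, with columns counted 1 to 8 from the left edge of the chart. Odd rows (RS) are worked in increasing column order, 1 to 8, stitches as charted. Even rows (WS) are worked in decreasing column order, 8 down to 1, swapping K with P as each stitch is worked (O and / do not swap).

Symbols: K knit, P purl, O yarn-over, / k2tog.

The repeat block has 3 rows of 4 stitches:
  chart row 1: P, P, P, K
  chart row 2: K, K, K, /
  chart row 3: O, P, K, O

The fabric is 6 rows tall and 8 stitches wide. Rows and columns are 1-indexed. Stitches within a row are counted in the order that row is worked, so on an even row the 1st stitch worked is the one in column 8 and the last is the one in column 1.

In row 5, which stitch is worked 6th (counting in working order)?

Row 5: (5-1) mod 3 = 1, so use chart row 2. Odd row -> RS.
Chart row 2 tiled across columns 1-8: K K K / K K K /
RS: work column 1 to column 8, symbols as charted — the tiled row is the row as worked.
Stitch 6 in working order -> K

== STITCH ==
K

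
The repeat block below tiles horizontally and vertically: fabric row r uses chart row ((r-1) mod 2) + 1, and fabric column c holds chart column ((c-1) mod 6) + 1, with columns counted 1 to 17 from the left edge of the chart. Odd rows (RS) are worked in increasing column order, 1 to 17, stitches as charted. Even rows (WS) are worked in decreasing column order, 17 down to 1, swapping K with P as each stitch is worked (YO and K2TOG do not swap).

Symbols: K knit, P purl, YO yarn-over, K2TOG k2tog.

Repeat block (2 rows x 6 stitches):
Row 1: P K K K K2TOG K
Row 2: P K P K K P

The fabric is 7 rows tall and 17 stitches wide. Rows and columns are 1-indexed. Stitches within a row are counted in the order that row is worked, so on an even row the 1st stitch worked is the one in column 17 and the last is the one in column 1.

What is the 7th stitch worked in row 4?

Result:
P

Derivation:
For row 4: chart row = ((4-1) mod 2) + 1 = 2; this is a WS (even) row.
Chart row 2 tiled across columns 1-17: P K P K K P P K P K K P P K P K K
WS row: flip the tiled sequence (start at column 17) and apply K<->P; YO and K2TOG stay.
Row 4 as worked: P P K P K K P P K P K K P P K P K
Stitch 7 in working order -> P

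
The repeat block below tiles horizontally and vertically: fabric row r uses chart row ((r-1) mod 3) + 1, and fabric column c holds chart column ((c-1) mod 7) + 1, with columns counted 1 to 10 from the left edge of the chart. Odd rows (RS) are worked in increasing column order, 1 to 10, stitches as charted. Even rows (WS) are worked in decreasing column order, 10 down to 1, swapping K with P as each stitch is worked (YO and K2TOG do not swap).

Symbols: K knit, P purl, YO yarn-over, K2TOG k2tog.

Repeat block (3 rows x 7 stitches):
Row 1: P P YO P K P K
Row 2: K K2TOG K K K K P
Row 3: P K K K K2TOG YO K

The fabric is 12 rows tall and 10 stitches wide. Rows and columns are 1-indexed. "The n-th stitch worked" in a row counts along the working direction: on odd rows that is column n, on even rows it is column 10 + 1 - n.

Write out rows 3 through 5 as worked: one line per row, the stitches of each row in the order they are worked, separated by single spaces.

Row 3: chart row 3, RS - tile across columns 1-10 and work as-is.
Row 4: chart row 1, WS - tiled (columns 1-10): P P YO P K P K P P YO; work from column 10 back to 1 with K<->P swapped.
Row 5: chart row 2, RS - tile across columns 1-10 and work as-is.

Rows as worked:
P K K K K2TOG YO K P K K
YO K K P K P K YO K K
K K2TOG K K K K P K K2TOG K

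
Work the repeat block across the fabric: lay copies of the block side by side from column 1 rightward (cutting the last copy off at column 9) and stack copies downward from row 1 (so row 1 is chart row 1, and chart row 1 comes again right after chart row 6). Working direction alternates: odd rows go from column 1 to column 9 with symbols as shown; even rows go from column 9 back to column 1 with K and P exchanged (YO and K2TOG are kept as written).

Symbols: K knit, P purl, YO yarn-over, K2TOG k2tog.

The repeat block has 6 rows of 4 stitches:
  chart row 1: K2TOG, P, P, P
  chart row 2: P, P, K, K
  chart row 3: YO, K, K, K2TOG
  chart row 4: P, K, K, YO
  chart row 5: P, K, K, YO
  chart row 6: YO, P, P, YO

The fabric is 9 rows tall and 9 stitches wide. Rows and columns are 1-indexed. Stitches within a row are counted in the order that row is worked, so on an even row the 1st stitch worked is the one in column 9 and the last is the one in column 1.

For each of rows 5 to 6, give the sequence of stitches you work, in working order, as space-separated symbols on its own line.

Row 5: chart row 5, RS - tile across columns 1-9 and work as-is.
Row 6: chart row 6, WS - tiled (columns 1-9): YO P P YO YO P P YO YO; work from column 9 back to 1 with K<->P swapped.

Rows as worked:
P K K YO P K K YO P
YO YO K K YO YO K K YO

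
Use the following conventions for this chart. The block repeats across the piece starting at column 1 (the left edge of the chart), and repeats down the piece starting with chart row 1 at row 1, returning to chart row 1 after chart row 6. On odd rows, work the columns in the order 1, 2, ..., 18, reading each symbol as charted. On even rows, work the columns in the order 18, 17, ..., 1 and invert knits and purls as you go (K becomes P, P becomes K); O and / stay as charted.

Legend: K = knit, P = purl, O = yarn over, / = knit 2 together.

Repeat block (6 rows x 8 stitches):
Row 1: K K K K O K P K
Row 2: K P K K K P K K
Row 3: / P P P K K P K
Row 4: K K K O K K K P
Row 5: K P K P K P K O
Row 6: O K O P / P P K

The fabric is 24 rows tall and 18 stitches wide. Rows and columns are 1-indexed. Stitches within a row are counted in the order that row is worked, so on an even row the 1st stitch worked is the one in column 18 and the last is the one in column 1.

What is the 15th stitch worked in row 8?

Row 8 uses chart row ((8-1) mod 6)+1 = 2. Row 8 is even, so WS.
Chart row 2 tiled across columns 1-18: K P K K K P K K K P K K K P K K K P
WS: work from column 18 back to column 1 (reverse the tiled row), swapping K<->P (O and / unchanged).
Row 8 as worked: K P P P K P P P K P P P K P P P K P
Stitch 15 in working order -> P

Stitch:
P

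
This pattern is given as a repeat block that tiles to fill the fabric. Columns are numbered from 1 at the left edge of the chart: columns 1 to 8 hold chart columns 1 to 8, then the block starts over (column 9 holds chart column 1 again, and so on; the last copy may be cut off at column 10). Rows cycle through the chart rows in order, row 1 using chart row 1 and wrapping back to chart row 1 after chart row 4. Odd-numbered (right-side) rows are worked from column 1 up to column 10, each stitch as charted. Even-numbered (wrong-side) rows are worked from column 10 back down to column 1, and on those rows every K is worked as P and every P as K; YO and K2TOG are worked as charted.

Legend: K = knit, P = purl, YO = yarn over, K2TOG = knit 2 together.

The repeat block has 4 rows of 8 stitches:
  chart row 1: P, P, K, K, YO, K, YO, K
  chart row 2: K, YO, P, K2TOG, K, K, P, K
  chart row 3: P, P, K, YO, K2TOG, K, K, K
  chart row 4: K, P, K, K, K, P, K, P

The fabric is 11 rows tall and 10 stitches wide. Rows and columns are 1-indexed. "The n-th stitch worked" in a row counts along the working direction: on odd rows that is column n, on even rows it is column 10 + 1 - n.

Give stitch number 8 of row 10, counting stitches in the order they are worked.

Row 10: (10-1) mod 4 = 1, so use chart row 2. Even row -> WS.
Chart row 2 tiled across columns 1-10: K YO P K2TOG K K P K K YO
Wrong side: read the tiled row from column 10 down to 1 and exchange K with P (leave YO, K2TOG).
Row 10 as worked: YO P P K P P K2TOG K YO P
The 8th stitch worked is K.

Stitch:
K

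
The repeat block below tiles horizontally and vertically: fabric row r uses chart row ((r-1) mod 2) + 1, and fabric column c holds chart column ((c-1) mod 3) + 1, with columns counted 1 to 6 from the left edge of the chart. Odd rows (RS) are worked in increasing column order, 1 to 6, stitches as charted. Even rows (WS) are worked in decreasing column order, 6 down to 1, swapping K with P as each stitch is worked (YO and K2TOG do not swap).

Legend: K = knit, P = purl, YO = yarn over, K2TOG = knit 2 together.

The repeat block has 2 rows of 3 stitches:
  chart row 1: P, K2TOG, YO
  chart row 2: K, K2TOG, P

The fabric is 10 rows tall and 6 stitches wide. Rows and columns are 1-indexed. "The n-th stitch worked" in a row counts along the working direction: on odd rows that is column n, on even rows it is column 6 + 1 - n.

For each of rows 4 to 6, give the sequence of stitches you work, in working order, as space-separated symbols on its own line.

Row 4: chart row 2, WS - tiled (columns 1-6): K K2TOG P K K2TOG P; work from column 6 back to 1 with K<->P swapped.
Row 5: chart row 1, RS - tile across columns 1-6 and work as-is.
Row 6: chart row 2, WS - tiled (columns 1-6): K K2TOG P K K2TOG P; work from column 6 back to 1 with K<->P swapped.

Rows as worked:
K K2TOG P K K2TOG P
P K2TOG YO P K2TOG YO
K K2TOG P K K2TOG P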